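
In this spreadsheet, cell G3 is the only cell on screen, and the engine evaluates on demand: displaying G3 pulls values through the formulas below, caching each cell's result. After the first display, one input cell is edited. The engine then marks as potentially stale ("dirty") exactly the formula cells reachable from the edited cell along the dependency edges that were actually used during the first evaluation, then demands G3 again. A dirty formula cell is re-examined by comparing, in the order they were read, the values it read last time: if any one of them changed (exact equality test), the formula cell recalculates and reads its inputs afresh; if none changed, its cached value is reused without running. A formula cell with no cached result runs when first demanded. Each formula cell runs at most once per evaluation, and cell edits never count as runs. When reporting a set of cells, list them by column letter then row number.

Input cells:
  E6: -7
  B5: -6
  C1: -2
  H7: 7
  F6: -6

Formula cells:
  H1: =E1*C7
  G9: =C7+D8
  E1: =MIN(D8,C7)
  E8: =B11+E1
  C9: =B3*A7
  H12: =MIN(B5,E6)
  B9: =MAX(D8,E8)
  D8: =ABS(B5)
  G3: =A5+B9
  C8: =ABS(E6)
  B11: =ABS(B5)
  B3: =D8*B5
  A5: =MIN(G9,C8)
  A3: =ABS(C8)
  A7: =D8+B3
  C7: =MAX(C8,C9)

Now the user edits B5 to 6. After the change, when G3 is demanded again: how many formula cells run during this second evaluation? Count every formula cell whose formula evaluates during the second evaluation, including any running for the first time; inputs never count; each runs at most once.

Run set: A5, A7, B3, B11, C7, C9, D8, E1, G9 (9 run).
The important point: at E8 every value read last time is unchanged, so the dirty flag clears without a run.

Initial pass — values computed on the first demand:
  B11 = ABS(-6) = 6
  C8 = ABS(-7) = 7
  D8 = ABS(-6) = 6
  B3 = 6 * -6 = -36
  A7 = 6 + -36 = -30
  C9 = -36 * -30 = 1080
  C7 = MAX(7, 1080) = 1080
  E1 = MIN(6, 1080) = 6
  E8 = 6 + 6 = 12
  B9 = MAX(6, 12) = 12
  G9 = 1080 + 6 = 1086
  A5 = MIN(1086, 7) = 7
  G3 = 7 + 12 = 19

Second demand — change propagation:
  B11: re-runs because B5 -6->6; new result 6 (unchanged).
  D8: re-runs because B5 -6->6; new result 6 (unchanged).
  B3: re-runs because B5 -6->6; new result 36.
  A7: re-runs because B3 -36->36; new result 42.
  C9: re-runs because B3 -36->36; A7 -30->42; new result 1512.
  C7: re-runs because C9 1080->1512; new result 1512.
  E1: re-runs because C7 1080->1512; new result 6 (unchanged).
  E8: re-examined; everything it read last time is the same (B11 unchanged, E1 unchanged) — cache 12 kept, no run.
  B9: re-examined; everything it read last time is the same (D8 unchanged, E8 unchanged) — cache 12 kept, no run.
  G9: re-runs because C7 1080->1512; new result 1518.
  A5: re-runs because G9 1086->1518; new result 7 (unchanged).
  G3: re-examined; everything it read last time is the same (A5 unchanged, B9 unchanged) — cache 19 kept, no run.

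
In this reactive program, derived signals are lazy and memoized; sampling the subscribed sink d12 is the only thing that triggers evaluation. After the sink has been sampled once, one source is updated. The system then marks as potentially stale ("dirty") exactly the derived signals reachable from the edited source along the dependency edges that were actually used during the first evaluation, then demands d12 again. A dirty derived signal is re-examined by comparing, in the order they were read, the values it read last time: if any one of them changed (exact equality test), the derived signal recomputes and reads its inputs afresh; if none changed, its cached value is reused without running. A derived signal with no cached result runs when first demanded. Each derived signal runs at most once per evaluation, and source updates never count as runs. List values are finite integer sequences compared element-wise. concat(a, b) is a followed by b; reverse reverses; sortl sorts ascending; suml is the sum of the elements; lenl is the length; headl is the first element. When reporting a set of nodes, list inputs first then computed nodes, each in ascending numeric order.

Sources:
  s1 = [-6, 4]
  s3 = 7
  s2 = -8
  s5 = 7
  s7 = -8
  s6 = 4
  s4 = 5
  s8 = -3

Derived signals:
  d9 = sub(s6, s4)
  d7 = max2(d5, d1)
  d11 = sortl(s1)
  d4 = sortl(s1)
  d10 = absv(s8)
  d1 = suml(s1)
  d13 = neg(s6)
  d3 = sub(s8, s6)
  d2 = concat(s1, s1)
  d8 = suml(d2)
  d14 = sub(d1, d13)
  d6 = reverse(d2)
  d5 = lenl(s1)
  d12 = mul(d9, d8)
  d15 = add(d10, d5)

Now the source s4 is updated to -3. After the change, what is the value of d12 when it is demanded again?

Demanding d12 again yields -28.

First demand of the output computes:
  d2 = concat([-6, 4], [-6, 4]) = [-6, 4, -6, 4]
  d8 = suml([-6, 4, -6, 4]) = -4
  d9 = sub(4, 5) = -1
  d12 = mul(-1, -4) = 4

After the edit, cleaning proceeds:
  d9: a read changed (s4 5->-3) — executes, giving 7.
  d12: a read changed (d9 -1->7) — executes, giving -28.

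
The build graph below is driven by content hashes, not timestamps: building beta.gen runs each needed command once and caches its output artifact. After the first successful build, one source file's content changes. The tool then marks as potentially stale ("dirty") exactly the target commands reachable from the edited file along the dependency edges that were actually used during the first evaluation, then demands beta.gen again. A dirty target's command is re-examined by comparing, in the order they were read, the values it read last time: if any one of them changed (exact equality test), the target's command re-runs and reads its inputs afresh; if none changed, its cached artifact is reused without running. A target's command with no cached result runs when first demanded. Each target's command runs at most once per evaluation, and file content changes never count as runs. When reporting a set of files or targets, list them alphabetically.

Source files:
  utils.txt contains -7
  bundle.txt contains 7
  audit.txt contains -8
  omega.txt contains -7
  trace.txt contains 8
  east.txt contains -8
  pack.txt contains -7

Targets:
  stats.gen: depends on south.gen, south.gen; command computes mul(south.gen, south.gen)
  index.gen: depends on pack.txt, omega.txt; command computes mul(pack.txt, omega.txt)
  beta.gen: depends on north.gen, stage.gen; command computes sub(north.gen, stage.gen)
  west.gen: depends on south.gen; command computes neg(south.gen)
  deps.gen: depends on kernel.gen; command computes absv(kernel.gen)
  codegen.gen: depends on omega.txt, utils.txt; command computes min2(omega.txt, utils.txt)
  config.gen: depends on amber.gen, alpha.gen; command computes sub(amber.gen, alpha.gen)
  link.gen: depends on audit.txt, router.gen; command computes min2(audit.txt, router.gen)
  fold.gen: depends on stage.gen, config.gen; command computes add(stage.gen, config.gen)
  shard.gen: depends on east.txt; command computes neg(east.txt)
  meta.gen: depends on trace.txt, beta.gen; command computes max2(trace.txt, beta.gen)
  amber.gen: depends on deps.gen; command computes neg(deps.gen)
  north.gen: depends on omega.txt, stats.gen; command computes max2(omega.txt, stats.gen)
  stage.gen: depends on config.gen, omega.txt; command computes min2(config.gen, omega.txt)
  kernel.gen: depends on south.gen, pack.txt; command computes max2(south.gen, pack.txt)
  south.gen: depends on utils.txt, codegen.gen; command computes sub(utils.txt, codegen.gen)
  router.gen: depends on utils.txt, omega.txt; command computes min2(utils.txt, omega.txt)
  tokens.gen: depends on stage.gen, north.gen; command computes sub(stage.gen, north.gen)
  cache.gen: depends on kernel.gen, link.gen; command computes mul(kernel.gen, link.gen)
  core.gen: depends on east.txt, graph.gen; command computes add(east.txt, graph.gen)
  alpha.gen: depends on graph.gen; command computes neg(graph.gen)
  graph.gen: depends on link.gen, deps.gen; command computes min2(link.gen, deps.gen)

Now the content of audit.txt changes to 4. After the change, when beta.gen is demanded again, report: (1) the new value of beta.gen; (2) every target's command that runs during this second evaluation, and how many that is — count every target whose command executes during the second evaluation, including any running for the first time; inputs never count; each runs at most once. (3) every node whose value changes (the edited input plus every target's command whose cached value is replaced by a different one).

beta.gen now evaluates to 7.
Run set: alpha.gen, beta.gen, config.gen, graph.gen, link.gen, stage.gen (6 run).
Changed values: alpha.gen, audit.txt, beta.gen, config.gen, graph.gen, link.gen, stage.gen.

Initial pass — values computed on the first demand:
  codegen.gen = min2(-7, -7) = -7
  router.gen = min2(-7, -7) = -7
  link.gen = min2(-8, -7) = -8
  south.gen = sub(-7, -7) = 0
  kernel.gen = max2(0, -7) = 0
  deps.gen = absv(0) = 0
  amber.gen = neg(0) = 0
  graph.gen = min2(-8, 0) = -8
  alpha.gen = neg(-8) = 8
  config.gen = sub(0, 8) = -8
  stage.gen = min2(-8, -7) = -8
  stats.gen = mul(0, 0) = 0
  north.gen = max2(-7, 0) = 0
  beta.gen = sub(0, -8) = 8

Second demand — change propagation:
  link.gen: re-runs because audit.txt -8->4; new result -7.
  graph.gen: re-runs because link.gen -8->-7; new result -7.
  alpha.gen: re-runs because graph.gen -8->-7; new result 7.
  config.gen: re-runs because alpha.gen 8->7; new result -7.
  stage.gen: re-runs because config.gen -8->-7; new result -7.
  beta.gen: re-runs because stage.gen -8->-7; new result 7.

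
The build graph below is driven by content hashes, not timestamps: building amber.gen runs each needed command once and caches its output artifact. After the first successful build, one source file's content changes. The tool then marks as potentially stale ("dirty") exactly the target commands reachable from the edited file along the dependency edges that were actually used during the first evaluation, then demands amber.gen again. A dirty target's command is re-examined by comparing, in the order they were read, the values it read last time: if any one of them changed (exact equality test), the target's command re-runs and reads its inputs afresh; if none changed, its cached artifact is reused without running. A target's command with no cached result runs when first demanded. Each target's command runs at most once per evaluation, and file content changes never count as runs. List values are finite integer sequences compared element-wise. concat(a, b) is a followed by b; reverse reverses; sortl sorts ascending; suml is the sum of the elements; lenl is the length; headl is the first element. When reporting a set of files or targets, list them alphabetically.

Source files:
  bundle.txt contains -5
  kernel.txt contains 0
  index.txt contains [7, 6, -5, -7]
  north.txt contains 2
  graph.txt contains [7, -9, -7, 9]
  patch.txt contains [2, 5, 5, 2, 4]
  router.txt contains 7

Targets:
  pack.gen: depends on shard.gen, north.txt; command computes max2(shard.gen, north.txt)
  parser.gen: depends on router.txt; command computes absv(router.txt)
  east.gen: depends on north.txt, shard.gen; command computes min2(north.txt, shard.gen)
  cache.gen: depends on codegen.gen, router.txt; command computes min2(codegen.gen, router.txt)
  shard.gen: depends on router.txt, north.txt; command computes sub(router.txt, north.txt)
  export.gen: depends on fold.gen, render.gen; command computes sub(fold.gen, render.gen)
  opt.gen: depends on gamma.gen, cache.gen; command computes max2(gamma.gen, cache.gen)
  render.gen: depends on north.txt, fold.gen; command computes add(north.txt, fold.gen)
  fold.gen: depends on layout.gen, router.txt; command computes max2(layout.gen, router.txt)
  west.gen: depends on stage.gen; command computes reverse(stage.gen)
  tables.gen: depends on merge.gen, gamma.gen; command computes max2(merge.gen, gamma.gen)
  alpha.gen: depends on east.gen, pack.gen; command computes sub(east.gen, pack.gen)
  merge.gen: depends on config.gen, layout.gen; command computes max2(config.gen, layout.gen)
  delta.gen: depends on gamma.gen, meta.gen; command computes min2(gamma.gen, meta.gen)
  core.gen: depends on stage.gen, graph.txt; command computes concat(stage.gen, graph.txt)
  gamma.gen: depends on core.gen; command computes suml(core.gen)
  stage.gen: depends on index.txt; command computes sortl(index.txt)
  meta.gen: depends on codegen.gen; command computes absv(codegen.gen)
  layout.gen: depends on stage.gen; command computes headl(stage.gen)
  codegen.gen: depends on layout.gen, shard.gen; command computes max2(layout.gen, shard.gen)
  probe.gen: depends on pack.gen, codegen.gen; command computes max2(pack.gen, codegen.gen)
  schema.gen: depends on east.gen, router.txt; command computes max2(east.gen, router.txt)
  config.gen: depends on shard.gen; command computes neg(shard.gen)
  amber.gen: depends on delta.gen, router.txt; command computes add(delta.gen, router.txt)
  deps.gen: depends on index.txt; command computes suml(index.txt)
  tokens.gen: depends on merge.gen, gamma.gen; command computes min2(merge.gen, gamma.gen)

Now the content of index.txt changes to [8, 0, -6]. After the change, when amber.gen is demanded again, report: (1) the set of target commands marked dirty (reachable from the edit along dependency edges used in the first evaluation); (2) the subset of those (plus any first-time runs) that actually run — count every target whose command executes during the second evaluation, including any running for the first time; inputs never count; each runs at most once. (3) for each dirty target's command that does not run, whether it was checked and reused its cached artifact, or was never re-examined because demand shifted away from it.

Initial pass — values computed on the first demand:
  shard.gen = sub(7, 2) = 5
  stage.gen = sortl([7, 6, -5, -7]) = [-7, -5, 6, 7]
  core.gen = concat([-7, -5, 6, 7], [7, -9, -7, 9]) = [-7, -5, 6, 7, 7, -9, -7, 9]
  gamma.gen = suml([-7, -5, 6, 7, 7, -9, -7, 9]) = 1
  layout.gen = headl([-7, -5, 6, 7]) = -7
  codegen.gen = max2(-7, 5) = 5
  meta.gen = absv(5) = 5
  delta.gen = min2(1, 5) = 1
  amber.gen = add(1, 7) = 8

Second demand — change propagation:
  stage.gen: re-runs because index.txt [7, 6, -5, -7]->[8, 0, -6]; new result [-6, 0, 8].
  core.gen: re-runs because stage.gen [-7, -5, 6, 7]->[-6, 0, 8]; new result [-6, 0, 8, 7, -9, -7, 9].
  gamma.gen: re-runs because core.gen [-7, -5, 6, 7, 7, -9, -7, 9]->[-6, 0, 8, 7, -9, -7, 9]; new result 2.
  layout.gen: re-runs because stage.gen [-7, -5, 6, 7]->[-6, 0, 8]; new result -6.
  codegen.gen: re-runs because layout.gen -7->-6; new result 5 (unchanged).
  meta.gen: re-examined; everything it read last time is the same (codegen.gen unchanged) — cache 5 kept, no run.
  delta.gen: re-runs because gamma.gen 1->2; new result 2.
  amber.gen: re-runs because delta.gen 1->2; new result 9.

The important point: at meta.gen every value read last time is unchanged, so the dirty flag clears without a run.

Dirty set: amber.gen, codegen.gen, core.gen, delta.gen, gamma.gen, layout.gen, meta.gen, stage.gen.
Run set: amber.gen, codegen.gen, core.gen, delta.gen, gamma.gen, layout.gen, stage.gen (7 run).
Re-examined without running (cache reused): meta.gen.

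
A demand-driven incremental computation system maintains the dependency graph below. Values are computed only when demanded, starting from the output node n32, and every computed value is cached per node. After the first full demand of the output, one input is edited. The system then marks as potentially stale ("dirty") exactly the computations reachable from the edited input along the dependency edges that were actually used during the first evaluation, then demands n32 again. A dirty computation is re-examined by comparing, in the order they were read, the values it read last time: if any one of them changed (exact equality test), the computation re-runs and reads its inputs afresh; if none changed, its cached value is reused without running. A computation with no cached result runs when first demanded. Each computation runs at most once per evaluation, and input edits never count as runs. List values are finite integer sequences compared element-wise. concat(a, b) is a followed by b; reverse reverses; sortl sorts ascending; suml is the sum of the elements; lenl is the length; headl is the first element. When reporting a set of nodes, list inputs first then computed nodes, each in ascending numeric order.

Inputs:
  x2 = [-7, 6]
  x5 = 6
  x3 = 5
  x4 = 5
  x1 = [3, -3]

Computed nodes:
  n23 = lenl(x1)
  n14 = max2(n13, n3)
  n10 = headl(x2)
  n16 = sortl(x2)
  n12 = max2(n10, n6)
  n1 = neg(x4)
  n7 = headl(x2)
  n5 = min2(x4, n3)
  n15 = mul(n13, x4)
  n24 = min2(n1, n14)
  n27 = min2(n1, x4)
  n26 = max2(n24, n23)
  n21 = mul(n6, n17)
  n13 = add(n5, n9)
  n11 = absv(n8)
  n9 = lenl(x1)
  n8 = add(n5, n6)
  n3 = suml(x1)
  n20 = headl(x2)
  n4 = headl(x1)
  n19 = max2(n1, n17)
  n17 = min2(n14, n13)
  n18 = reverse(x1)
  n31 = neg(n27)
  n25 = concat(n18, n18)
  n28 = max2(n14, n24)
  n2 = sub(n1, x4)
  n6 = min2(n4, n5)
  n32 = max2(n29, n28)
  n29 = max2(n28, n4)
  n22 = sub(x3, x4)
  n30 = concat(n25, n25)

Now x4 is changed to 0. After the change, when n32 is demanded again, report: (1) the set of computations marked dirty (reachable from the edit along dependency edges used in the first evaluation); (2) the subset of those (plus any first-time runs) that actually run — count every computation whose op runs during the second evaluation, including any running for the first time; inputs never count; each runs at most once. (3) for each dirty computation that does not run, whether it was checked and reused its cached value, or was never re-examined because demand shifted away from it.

Marked dirty: n1, n5, n13, n14, n24, n28, n29, n32.
Computations that run: n1, n5, n24, n28 — 4 in total.
Checked but reused from cache: n13, n14, n29, n32.
Key observation: the cutoff stops propagation at n13 — its inputs' values are unchanged, so it reuses its cache.

First evaluation (everything demanded from the output):
  n1 = neg(5) = -5
  n3 = suml([3, -3]) = 0
  n4 = headl([3, -3]) = 3
  n5 = min2(5, 0) = 0
  n9 = lenl([3, -3]) = 2
  n13 = add(0, 2) = 2
  n14 = max2(2, 0) = 2
  n24 = min2(-5, 2) = -5
  n28 = max2(2, -5) = 2
  n29 = max2(2, 3) = 3
  n32 = max2(3, 2) = 3

Propagation after the edit:
  n1: runs — x4 5->0; result 0.
  n5: runs — x4 5->0; result 0 (same value as before).
  n13: checked — values it read are unchanged (n5 unchanged, n9 unchanged); reused cached 2 without running.
  n14: checked — values it read are unchanged (n13 unchanged, n3 unchanged); reused cached 2 without running.
  n24: runs — n1 -5->0; result 0.
  n28: runs — n24 -5->0; result 2 (same value as before).
  n29: checked — values it read are unchanged (n28 unchanged, n4 unchanged); reused cached 3 without running.
  n32: checked — values it read are unchanged (n29 unchanged, n28 unchanged); reused cached 3 without running.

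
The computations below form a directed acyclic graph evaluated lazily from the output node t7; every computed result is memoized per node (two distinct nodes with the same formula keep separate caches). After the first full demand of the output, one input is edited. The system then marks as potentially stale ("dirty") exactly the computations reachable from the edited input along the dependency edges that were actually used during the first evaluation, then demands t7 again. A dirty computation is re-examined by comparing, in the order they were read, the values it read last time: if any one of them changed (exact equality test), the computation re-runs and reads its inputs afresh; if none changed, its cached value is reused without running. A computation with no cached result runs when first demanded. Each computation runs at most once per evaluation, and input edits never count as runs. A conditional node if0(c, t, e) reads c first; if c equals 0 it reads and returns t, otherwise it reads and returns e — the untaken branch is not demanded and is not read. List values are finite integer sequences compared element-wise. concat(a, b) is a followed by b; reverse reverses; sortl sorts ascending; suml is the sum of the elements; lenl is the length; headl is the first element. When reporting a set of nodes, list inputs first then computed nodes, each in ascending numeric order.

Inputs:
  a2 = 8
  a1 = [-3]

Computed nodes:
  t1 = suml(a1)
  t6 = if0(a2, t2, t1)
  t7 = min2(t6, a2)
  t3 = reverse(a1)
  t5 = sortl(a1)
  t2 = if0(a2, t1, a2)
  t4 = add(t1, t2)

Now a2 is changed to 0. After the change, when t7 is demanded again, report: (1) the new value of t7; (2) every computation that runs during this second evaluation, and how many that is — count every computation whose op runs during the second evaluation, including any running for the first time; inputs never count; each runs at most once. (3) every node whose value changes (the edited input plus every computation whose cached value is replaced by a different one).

First demand of the output computes:
  t1 = suml([-3]) = -3
  t6 = if0(a2=8 -> else branch t1) = -3
  t7 = min2(-3, 8) = -3

After the edit, cleaning proceeds:
  t2: had never run; runs now, result -3.
  t6: a read changed (a2 8->0) — executes, giving -3 — identical to its old value.
  t7: a read changed (a2 8->0) — executes, giving -3 — identical to its old value.

Note the branch switch — t2 had no cache and runs now for the first time.

Demanding t7 again yields -3.
3 computations run: t2, t6, t7.
The nodes whose values change: a2.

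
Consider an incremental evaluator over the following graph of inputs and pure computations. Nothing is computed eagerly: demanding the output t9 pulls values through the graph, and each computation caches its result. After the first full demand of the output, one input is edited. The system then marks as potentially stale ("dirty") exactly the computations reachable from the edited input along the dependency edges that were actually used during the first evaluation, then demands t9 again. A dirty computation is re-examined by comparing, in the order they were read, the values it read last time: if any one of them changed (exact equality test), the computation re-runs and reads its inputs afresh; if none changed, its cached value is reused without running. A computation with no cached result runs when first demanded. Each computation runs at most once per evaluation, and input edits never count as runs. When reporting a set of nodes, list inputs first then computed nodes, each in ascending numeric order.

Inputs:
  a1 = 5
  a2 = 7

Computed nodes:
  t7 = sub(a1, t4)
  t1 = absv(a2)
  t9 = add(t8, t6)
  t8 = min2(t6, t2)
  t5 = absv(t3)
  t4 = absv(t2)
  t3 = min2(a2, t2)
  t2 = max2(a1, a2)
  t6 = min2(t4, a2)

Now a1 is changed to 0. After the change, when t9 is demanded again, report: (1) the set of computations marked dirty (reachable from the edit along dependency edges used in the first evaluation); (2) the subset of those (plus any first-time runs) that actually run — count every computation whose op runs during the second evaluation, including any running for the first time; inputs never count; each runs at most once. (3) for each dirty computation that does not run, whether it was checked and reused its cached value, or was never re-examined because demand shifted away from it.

Dirty set: t2, t4, t6, t8, t9.
Run set: t2 (1 run).
Re-examined without running (cache reused): t4, t6, t8, t9.
The important point: t2 recomputes to an identical value, and the output ends up unchanged.

Initial pass — values computed on the first demand:
  t2 = max2(5, 7) = 7
  t4 = absv(7) = 7
  t6 = min2(7, 7) = 7
  t8 = min2(7, 7) = 7
  t9 = add(7, 7) = 14

Second demand — change propagation:
  t2: re-runs because a1 5->0; new result 7 (unchanged).
  t4: re-examined; everything it read last time is the same (t2 unchanged) — cache 7 kept, no run.
  t6: re-examined; everything it read last time is the same (t4 unchanged, a2 unchanged) — cache 7 kept, no run.
  t8: re-examined; everything it read last time is the same (t6 unchanged, t2 unchanged) — cache 7 kept, no run.
  t9: re-examined; everything it read last time is the same (t8 unchanged, t6 unchanged) — cache 14 kept, no run.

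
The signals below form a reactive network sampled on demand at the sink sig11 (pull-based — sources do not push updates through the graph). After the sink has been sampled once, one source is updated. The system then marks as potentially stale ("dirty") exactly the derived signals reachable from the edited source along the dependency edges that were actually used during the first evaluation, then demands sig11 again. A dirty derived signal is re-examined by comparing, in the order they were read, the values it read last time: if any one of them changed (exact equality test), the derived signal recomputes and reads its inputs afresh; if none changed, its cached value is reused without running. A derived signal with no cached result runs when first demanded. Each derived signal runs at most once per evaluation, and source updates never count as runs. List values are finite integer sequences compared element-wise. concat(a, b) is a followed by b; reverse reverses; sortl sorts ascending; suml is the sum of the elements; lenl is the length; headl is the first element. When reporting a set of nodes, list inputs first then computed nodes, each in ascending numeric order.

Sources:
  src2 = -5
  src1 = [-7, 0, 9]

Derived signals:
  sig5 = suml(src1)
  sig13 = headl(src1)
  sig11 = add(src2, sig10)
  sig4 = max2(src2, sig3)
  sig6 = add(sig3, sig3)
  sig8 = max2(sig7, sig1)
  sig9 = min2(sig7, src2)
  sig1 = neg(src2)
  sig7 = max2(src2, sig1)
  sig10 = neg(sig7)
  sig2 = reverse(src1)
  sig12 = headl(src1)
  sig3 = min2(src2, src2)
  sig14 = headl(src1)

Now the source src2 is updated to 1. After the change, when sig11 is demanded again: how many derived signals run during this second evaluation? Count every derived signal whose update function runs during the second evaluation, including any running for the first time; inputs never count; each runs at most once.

Run set: sig1, sig7, sig10, sig11 (4 run).

Initial pass — values computed on the first demand:
  sig1 = neg(-5) = 5
  sig7 = max2(-5, 5) = 5
  sig10 = neg(5) = -5
  sig11 = add(-5, -5) = -10

Second demand — change propagation:
  sig1: re-runs because src2 -5->1; new result -1.
  sig7: re-runs because src2 -5->1; sig1 5->-1; new result 1.
  sig10: re-runs because sig7 5->1; new result -1.
  sig11: re-runs because src2 -5->1; sig10 -5->-1; new result 0.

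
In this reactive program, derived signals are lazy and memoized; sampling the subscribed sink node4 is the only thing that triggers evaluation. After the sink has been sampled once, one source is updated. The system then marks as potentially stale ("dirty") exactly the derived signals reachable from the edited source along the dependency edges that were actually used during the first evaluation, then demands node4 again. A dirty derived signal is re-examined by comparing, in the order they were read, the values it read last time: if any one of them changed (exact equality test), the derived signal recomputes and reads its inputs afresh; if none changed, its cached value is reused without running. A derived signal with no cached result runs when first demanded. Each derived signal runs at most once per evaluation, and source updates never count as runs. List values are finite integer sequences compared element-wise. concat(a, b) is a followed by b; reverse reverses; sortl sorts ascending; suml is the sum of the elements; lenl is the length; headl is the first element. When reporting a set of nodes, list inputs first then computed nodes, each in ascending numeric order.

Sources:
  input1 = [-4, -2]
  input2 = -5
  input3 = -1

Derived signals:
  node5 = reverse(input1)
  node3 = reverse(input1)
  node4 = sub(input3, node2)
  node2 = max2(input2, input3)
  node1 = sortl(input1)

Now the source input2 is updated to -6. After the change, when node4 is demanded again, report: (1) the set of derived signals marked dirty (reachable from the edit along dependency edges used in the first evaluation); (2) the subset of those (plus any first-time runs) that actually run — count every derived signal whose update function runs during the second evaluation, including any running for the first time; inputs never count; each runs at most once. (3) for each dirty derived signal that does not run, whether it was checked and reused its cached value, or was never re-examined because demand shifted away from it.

The edit dirties: node2, node4.
1 derived signals run: node2.
Cache hits after checking: node4.
Note the absorption at node2: it re-runs yet its value is the same, leaving the output's value untouched.

First demand of the output computes:
  node2 = max2(-5, -1) = -1
  node4 = sub(-1, -1) = 0

After the edit, cleaning proceeds:
  node2: a read changed (input2 -5->-6) — executes, giving -1 — identical to its old value.
  node4: dirty, but its reads are unchanged (input3 unchanged, node2 unchanged); cached 0 stands.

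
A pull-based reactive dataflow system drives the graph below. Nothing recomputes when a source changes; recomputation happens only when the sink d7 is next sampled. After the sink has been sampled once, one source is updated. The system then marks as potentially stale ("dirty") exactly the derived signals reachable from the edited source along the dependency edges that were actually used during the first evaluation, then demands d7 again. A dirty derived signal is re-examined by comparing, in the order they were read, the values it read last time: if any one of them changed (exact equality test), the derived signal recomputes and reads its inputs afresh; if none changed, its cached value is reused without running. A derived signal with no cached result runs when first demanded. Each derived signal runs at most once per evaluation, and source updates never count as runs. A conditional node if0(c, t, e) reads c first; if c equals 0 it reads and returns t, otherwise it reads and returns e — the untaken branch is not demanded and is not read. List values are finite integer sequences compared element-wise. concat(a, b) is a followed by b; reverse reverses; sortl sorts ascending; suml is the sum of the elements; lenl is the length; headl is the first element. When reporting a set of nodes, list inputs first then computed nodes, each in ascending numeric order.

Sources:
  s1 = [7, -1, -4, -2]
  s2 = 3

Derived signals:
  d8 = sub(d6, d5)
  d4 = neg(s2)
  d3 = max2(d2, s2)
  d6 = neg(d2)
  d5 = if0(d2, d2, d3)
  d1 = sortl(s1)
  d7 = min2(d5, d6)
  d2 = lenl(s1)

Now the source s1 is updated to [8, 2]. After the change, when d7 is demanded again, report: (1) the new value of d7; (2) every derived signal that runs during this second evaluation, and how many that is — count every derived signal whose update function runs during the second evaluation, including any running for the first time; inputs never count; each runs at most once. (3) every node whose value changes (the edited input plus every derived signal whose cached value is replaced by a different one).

First evaluation (everything demanded from the output):
  d2 = lenl([7, -1, -4, -2]) = 4
  d3 = max2(4, 3) = 4
  d5 = if0(d2=4 -> else branch d3) = 4
  d6 = neg(4) = -4
  d7 = min2(4, -4) = -4

Propagation after the edit:
  d2: runs — s1 [7, -1, -4, -2]->[8, 2]; result 2.
  d3: runs — d2 4->2; result 3.
  d5: runs — d2 4->2; d3 4->3; result 3.
  d6: runs — d2 4->2; result -2.
  d7: runs — d5 4->3; d6 -4->-2; result -2.

New value of d7: -2.
Derived signals that run: d2, d3, d5, d6, d7 — 5 in total.
Values that change: s1, d2, d3, d5, d6, d7.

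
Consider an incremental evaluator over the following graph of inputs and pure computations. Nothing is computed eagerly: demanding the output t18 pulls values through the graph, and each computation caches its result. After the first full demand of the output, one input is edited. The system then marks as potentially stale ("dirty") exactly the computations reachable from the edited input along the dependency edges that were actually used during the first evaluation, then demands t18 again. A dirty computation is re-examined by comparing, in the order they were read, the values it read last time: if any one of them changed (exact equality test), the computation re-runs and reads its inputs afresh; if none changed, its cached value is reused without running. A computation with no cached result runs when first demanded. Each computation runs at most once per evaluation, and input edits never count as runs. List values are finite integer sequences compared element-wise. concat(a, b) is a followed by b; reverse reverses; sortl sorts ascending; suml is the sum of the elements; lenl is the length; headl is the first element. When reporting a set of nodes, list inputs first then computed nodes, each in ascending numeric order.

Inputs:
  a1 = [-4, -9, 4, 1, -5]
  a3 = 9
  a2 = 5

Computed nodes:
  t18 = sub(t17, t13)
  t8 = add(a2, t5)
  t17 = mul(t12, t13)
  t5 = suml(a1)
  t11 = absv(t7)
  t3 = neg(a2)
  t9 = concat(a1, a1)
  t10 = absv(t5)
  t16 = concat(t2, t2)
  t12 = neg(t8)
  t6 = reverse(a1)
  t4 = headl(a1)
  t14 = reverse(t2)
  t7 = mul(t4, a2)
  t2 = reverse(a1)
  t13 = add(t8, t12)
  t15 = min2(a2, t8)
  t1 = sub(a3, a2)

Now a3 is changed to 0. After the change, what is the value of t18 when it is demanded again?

Initial pass — values computed on the first demand:
  t5 = suml([-4, -9, 4, 1, -5]) = -13
  t8 = add(5, -13) = -8
  t12 = neg(-8) = 8
  t13 = add(-8, 8) = 0
  t17 = mul(8, 0) = 0
  t18 = sub(0, 0) = 0

Second demand — change propagation:
  no demanded computation ever read a3, so the edit dirties nothing and nothing runs.

The important point: nothing the output needs ever reads a3, so the edit is invisible to it.

t18 now evaluates to 0.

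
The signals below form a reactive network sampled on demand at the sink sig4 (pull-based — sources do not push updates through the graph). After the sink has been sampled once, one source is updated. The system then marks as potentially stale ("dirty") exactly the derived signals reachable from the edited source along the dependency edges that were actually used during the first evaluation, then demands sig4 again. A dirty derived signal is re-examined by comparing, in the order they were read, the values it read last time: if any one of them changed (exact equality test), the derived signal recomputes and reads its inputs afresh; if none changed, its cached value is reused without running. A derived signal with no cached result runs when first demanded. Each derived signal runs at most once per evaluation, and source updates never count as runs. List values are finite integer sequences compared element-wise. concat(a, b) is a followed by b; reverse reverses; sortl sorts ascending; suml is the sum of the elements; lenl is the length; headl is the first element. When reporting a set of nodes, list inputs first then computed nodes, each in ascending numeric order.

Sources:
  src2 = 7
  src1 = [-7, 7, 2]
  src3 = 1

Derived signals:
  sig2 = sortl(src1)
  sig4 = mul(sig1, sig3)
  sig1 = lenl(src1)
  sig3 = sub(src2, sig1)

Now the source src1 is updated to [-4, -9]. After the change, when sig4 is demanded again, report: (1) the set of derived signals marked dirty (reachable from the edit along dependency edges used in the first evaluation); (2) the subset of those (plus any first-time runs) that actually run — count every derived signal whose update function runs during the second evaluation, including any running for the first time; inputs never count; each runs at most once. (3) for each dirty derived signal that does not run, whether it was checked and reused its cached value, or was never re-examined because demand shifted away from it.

Initial pass — values computed on the first demand:
  sig1 = lenl([-7, 7, 2]) = 3
  sig3 = sub(7, 3) = 4
  sig4 = mul(3, 4) = 12

Second demand — change propagation:
  sig1: re-runs because src1 [-7, 7, 2]->[-4, -9]; new result 2.
  sig3: re-runs because sig1 3->2; new result 5.
  sig4: re-runs because sig1 3->2; sig3 4->5; new result 10.

Dirty set: sig1, sig3, sig4.
Run set: sig1, sig3, sig4 (3 run).
All dirty derived signals ended up running.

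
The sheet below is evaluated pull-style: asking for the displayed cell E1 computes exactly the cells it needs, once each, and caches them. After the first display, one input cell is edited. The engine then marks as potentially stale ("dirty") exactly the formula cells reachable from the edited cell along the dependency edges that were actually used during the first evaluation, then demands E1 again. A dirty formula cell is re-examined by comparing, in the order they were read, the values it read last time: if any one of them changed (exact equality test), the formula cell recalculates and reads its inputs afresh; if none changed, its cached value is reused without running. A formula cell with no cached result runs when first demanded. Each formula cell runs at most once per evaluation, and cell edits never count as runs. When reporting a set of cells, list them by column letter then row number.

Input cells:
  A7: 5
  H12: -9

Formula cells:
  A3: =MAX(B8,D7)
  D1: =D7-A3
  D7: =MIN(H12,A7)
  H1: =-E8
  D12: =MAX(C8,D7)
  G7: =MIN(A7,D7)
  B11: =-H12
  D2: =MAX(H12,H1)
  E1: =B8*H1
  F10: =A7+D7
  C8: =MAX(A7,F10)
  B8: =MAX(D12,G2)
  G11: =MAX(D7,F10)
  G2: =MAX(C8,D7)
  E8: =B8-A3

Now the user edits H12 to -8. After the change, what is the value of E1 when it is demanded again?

Demanding E1 again yields 0.
Note where the cutoff bites: B8 is checked, finds nothing changed, and keeps its cache.

First demand of the output computes:
  D7 = MIN(-9, 5) = -9
  F10 = 5 + -9 = -4
  C8 = MAX(5, -4) = 5
  D12 = MAX(5, -9) = 5
  G2 = MAX(5, -9) = 5
  B8 = MAX(5, 5) = 5
  A3 = MAX(5, -9) = 5
  E8 = 5 - 5 = 0
  H1 = -(0) = 0
  E1 = 5 * 0 = 0

After the edit, cleaning proceeds:
  D7: a read changed (H12 -9->-8) — executes, giving -8.
  F10: a read changed (D7 -9->-8) — executes, giving -3.
  C8: a read changed (F10 -4->-3) — executes, giving 5 — identical to its old value.
  D12: a read changed (D7 -9->-8) — executes, giving 5 — identical to its old value.
  G2: a read changed (D7 -9->-8) — executes, giving 5 — identical to its old value.
  B8: dirty, but its reads are unchanged (D12 unchanged, G2 unchanged); cached 5 stands.
  A3: a read changed (D7 -9->-8) — executes, giving 5 — identical to its old value.
  E8: dirty, but its reads are unchanged (B8 unchanged, A3 unchanged); cached 0 stands.
  H1: dirty, but its reads are unchanged (E8 unchanged); cached 0 stands.
  E1: dirty, but its reads are unchanged (B8 unchanged, H1 unchanged); cached 0 stands.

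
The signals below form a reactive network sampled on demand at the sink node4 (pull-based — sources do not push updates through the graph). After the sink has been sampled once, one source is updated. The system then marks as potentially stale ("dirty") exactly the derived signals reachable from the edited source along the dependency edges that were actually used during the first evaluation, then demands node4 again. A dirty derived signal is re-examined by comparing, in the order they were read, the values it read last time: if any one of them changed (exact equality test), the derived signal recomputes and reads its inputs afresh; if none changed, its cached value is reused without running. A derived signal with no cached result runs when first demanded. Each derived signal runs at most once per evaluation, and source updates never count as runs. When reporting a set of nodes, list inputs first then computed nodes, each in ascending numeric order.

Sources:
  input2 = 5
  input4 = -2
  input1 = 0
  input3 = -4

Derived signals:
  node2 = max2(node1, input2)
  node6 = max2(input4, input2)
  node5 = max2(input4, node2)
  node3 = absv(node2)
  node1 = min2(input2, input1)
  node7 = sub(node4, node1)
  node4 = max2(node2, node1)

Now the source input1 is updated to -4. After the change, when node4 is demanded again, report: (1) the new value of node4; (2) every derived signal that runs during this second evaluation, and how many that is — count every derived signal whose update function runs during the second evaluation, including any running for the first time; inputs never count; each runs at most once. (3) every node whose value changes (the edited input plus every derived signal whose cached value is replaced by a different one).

node4 now evaluates to 5.
Run set: node1, node2, node4 (3 run).
Changed values: input1, node1.

Initial pass — values computed on the first demand:
  node1 = min2(5, 0) = 0
  node2 = max2(0, 5) = 5
  node4 = max2(5, 0) = 5

Second demand — change propagation:
  node1: re-runs because input1 0->-4; new result -4.
  node2: re-runs because node1 0->-4; new result 5 (unchanged).
  node4: re-runs because node1 0->-4; new result 5 (unchanged).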